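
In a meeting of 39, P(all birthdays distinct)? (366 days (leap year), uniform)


P(all different) = Π(366-i)/366 for i=0..38
= (366/366)×(365/366)×...×(328/366)
= 0.122510

P ≈ 0.1225 ≈ 12.25%


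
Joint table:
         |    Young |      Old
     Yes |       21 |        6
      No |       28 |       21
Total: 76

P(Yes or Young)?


P(Yes∨Young) = P(Yes) + P(Young) - P(Yes∧Young)
= (27 + 49 - 21)/76 = 55/76

P = 55/76 ≈ 72.37%


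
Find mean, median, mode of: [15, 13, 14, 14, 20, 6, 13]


Sorted: [6, 13, 13, 14, 14, 15, 20]
Mean = 95/7
Median = 14
Freq: {15: 1, 13: 2, 14: 2, 20: 1, 6: 1}
Mode: [13, 14]

Mean=95/7, Median=14, Mode=[13, 14]


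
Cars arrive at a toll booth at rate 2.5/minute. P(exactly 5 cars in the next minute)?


Poisson(λ=2.5): P(X=5) = e^(-λ)×λ^k/k!
= e^(-2.5) × 2.5^5 / 5!
≈ 0.08208499862 × 97.65625 / 120 ≈ 0.066801

P(X=5) ≈ 0.066801 ≈ 6.68%


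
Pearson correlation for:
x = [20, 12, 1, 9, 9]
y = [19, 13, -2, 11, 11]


n=5, Σx=51, Σy=52, Σxy=732, Σx²=707, Σy²=776
r = (5×732 - 51×52)/√((5×707 - 51²)(5×776 - 52²))
= 1008/√(934×1176) = 1008/√1098384 ≈ 1008/1048.0382 ≈ 0.9618

r ≈ 0.9618


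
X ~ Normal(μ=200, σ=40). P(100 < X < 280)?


z₁=(100-200)/40=-2.5, z₂=(280-200)/40=2.0
P = Φ(2.0) - Φ(-2.5) = 0.977250 - 0.006210 = 0.971040 ≈ 0.9710

P(100 < X < 280) ≈ 0.9710


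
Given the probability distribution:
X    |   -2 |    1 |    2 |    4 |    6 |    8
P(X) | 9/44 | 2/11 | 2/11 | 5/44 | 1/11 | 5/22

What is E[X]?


E[X] = Σ x·P(X=x)
= (-2)×(9/44) + (1)×(2/11) + (2)×(2/11) + (4)×(5/44) + (6)×(1/11) + (8)×(5/22)
= 65/22

E[X] = 65/22


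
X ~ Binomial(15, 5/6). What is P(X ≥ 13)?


P(X ≥ 13) = Σ P(X=i) for i=13..15
P(X=13) = 42724609375/156728328192
P(X=14) = 30517578125/156728328192
P(X=15) = 30517578125/470184984576
Sum = 250244140625/470184984576

P(X ≥ 13) = 250244140625/470184984576 ≈ 53.22%


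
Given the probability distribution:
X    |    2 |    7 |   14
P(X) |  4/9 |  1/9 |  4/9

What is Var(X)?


E[X] = 71/9
E[X²] = 283/3
Var(X) = E[X²] - (E[X])² = 283/3 - 5041/81 = 2600/81

Var(X) = 2600/81 ≈ 32.0988


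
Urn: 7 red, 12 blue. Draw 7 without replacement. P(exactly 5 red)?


Hypergeometric: C(7,5)×C(12,2)/C(19,7)
= 21×66/50388 = 231/8398

P(X=5) = 231/8398 ≈ 2.75%


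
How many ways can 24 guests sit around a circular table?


Circular arrangements of 24 distinct objects: fix one position to break rotational symmetry.
(n-1)! = 23! = 25852016738884976640000

25852016738884976640000


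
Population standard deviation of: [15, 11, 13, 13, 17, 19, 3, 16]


Mean = 107/8
  (15-107/8)²=169/64
  (11-107/8)²=361/64
  (13-107/8)²=9/64
  (13-107/8)²=9/64
  (17-107/8)²=841/64
  (19-107/8)²=2025/64
  (3-107/8)²=6889/64
  (16-107/8)²=441/64
Σ(x-μ)² = 1343/8
σ² = (1343/8)/8 = 1343/64

σ = √(1343/64) ≈ 4.5809


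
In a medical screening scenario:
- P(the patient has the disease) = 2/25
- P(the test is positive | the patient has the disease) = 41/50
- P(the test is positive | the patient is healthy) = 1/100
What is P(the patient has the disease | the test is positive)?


Using Bayes' theorem:
P(A|B) = P(B|A)·P(A) / P(B)

P(the test is positive) = 41/50 × 2/25 + 1/100 × 23/25
= 41/625 + 23/2500 = 187/2500

P(the patient has the disease|the test is positive) = (41/625) / (187/2500) = 164/187

P(the patient has the disease|the test is positive) = 164/187 ≈ 87.70%


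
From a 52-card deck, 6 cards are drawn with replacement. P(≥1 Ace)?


P(not a Ace) = 48/52 = 12/13
P(none in 6 draws) = (12/13)^6 = 2985984/4826809
P(≥1 Ace) = 1 - 2985984/4826809 = 1840825/4826809

P = 1840825/4826809 ≈ 38.14%


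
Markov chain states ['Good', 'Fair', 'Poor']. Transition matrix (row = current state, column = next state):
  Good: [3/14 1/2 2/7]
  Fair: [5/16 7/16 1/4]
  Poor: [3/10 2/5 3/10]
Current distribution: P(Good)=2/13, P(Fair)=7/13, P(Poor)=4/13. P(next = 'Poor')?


P(next=Poor) = Σᵢ P(now=i)×P(i→Poor)
= 2/13×2/7 + 7/13×1/4 + 4/13×3/10
= 4/91 + 7/52 + 6/65 = 493/1820

P = 493/1820 ≈ 0.2709


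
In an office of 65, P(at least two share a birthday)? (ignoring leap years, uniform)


P(all different) = Π(365-i)/365 for i=0..64
= 0.002317
P(match) = 1 - 0.002317 = 0.997683

P ≈ 0.9977 ≈ 99.77%


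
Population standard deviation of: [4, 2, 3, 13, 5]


Mean = 27/5
  (4-27/5)²=49/25
  (2-27/5)²=289/25
  (3-27/5)²=144/25
  (13-27/5)²=1444/25
  (5-27/5)²=4/25
Σ(x-μ)² = 386/5
σ² = (386/5)/5 = 386/25

σ = √(386/25) ≈ 3.9294


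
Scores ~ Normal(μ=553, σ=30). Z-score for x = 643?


z = (x - μ)/σ = (643 - 553)/30 = 3.0

z = 3.0


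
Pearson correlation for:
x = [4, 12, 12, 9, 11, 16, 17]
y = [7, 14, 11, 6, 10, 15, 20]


n=7, Σx=81, Σy=83, Σxy=1072, Σx²=1051, Σy²=1127
r = (7×1072 - 81×83)/√((7×1051 - 81²)(7×1127 - 83²))
= 781/√(796×1000) = 781/√796000 ≈ 781/892.1883 ≈ 0.8754

r ≈ 0.8754


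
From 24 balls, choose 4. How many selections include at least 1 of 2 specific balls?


Complement: C(24,4) - C(22,4) = 10626 - 7315 = 3311

3311


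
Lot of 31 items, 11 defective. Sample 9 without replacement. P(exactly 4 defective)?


Hypergeometric: C(11,4)×C(20,5)/C(31,9)
= 330×15504/20160075 = 341088/1344005

P(X=4) = 341088/1344005 ≈ 25.38%


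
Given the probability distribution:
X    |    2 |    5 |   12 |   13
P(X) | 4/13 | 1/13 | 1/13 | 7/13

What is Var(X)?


E[X] = 116/13
E[X²] = 1368/13
Var(X) = E[X²] - (E[X])² = 1368/13 - 13456/169 = 4328/169

Var(X) = 4328/169 ≈ 25.6095


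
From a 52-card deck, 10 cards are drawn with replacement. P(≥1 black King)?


P(not a black King) = 50/52 = 25/26
P(none in 10 draws) = (25/26)^10 = 95367431640625/141167095653376
P(≥1 black King) = 1 - 95367431640625/141167095653376 = 45799664012751/141167095653376

P = 45799664012751/141167095653376 ≈ 32.44%


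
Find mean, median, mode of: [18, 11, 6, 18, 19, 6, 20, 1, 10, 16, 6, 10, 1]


Sorted: [1, 1, 6, 6, 6, 10, 10, 11, 16, 18, 18, 19, 20]
Mean = 142/13
Median = 10
Freq: {18: 2, 11: 1, 6: 3, 19: 1, 20: 1, 1: 2, 10: 2, 16: 1}
Mode: [6]

Mean=142/13, Median=10, Mode=6


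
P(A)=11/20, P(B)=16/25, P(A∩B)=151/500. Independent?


P(A)×P(B) = 44/125
P(A∩B) = 151/500
Not equal → NOT independent

No, not independent


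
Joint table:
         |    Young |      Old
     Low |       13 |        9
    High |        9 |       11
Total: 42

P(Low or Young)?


P(Low∨Young) = P(Low) + P(Young) - P(Low∧Young)
= (22 + 22 - 13)/42 = 31/42

P = 31/42 ≈ 73.81%


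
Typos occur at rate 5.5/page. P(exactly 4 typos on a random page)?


Poisson(λ=5.5): P(X=4) = e^(-λ)×λ^k/k!
= e^(-5.5) × 5.5^4 / 4!
≈ 0.004086771438 × 915.0625 / 24 ≈ 0.155819

P(X=4) ≈ 0.155819 ≈ 15.58%


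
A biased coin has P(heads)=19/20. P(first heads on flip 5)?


Geometric: P(X=5) = (1-p)^(k-1)×p = (1/20)^4×19/20 = 19/3200000

P(X=5) = 19/3200000 ≈ 0.00%


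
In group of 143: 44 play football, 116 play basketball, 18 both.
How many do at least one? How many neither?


|A∪B| = 44+116-18 = 142
Neither = 143-142 = 1

At least one: 142; Neither: 1


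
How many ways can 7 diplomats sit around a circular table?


Circular arrangements of 7 distinct objects: fix one position to break rotational symmetry.
(n-1)! = 6! = 720

720


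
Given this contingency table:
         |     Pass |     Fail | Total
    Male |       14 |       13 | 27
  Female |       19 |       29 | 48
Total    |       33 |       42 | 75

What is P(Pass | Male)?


P(Pass | Male) = 14/(14+13) = 14/27

P(Pass|Male) = 14/27 ≈ 51.85%


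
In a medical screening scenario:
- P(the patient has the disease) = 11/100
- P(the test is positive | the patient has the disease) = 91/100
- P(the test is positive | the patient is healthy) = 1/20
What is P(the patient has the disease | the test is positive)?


Using Bayes' theorem:
P(A|B) = P(B|A)·P(A) / P(B)

P(the test is positive) = 91/100 × 11/100 + 1/20 × 89/100
= 1001/10000 + 89/2000 = 723/5000

P(the patient has the disease|the test is positive) = (1001/10000) / (723/5000) = 1001/1446

P(the patient has the disease|the test is positive) = 1001/1446 ≈ 69.23%


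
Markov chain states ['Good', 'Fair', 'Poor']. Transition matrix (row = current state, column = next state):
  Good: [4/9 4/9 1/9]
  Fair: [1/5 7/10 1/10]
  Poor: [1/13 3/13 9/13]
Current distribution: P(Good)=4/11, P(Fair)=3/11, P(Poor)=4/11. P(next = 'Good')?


P(next=Good) = Σᵢ P(now=i)×P(i→Good)
= 4/11×4/9 + 3/11×1/5 + 4/11×1/13
= 16/99 + 3/55 + 4/143 = 1571/6435

P = 1571/6435 ≈ 0.2441


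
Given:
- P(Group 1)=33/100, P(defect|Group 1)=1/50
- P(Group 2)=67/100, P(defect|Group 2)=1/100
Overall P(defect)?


P(B) = Σ P(B|Aᵢ)×P(Aᵢ)
  1/50×33/100 = 33/5000
  1/100×67/100 = 67/10000
Sum = 133/10000

P(defect) = 133/10000 ≈ 1.33%


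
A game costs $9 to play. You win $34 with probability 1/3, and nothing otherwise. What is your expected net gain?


E[gain] = (34-9)×1/3 + (-9)×2/3
= 25/3 - 6 = 7/3

Expected net gain = $7/3 ≈ $2.33


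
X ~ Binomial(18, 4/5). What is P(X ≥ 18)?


P(X ≥ 18) = Σ P(X=i) for i=18..18
P(X=18) = 68719476736/3814697265625
Sum = 68719476736/3814697265625

P(X ≥ 18) = 68719476736/3814697265625 ≈ 1.80%


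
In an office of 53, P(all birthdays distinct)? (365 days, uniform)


P(all different) = Π(365-i)/365 for i=0..52
= (365/365)×(364/365)×...×(313/365)
= 0.018862

P ≈ 0.0189 ≈ 1.89%


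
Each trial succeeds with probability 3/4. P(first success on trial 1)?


Geometric: P(X=1) = (1-p)^(k-1)×p = (1/4)^0×3/4 = 3/4

P(X=1) = 3/4 ≈ 75.00%


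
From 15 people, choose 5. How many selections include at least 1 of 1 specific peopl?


Complement: C(15,5) - C(14,5) = 3003 - 2002 = 1001

1001


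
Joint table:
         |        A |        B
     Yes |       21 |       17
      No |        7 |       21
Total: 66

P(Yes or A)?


P(Yes∨A) = P(Yes) + P(A) - P(Yes∧A)
= (38 + 28 - 21)/66 = 45/66 = 15/22

P = 15/22 ≈ 68.18%


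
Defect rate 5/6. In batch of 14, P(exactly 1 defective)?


Binomial: P(X=1) = C(14,1)×p^1×(1-p)^13
= 14 × 5/6 × 1/13060694016 = 35/39182082048

P(X=1) = 35/39182082048 ≈ 0.00%


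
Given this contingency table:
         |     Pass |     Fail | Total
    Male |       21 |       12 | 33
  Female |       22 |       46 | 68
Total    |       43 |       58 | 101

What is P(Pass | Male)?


P(Pass | Male) = 21/(21+12) = 21/33 = 7/11

P(Pass|Male) = 7/11 ≈ 63.64%


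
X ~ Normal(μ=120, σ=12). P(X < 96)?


z = (96-120)/12 = -2.0
P(Z < -2.0) = 0.0228

P(X < 96) ≈ 0.0228


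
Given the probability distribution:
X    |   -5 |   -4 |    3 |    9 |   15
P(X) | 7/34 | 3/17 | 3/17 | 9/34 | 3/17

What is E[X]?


E[X] = Σ x·P(X=x)
= (-5)×(7/34) + (-4)×(3/17) + (3)×(3/17) + (9)×(9/34) + (15)×(3/17)
= 65/17

E[X] = 65/17


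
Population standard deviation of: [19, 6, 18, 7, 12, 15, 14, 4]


Mean = 95/8
  (19-95/8)²=3249/64
  (6-95/8)²=2209/64
  (18-95/8)²=2401/64
  (7-95/8)²=1521/64
  (12-95/8)²=1/64
  (15-95/8)²=625/64
  (14-95/8)²=289/64
  (4-95/8)²=3969/64
Σ(x-μ)² = 1783/8
σ² = (1783/8)/8 = 1783/64

σ = √(1783/64) ≈ 5.2782


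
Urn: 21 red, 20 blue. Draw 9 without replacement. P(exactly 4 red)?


Hypergeometric: C(21,4)×C(20,5)/C(41,9)
= 5985×15504/350343565 = 57456/216931

P(X=4) = 57456/216931 ≈ 26.49%


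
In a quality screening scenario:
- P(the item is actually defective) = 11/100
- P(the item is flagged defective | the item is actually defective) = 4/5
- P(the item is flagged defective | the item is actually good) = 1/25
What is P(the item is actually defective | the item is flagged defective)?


Using Bayes' theorem:
P(A|B) = P(B|A)·P(A) / P(B)

P(the item is flagged defective) = 4/5 × 11/100 + 1/25 × 89/100
= 11/125 + 89/2500 = 309/2500

P(the item is actually defective|the item is flagged defective) = (11/125) / (309/2500) = 220/309

P(the item is actually defective|the item is flagged defective) = 220/309 ≈ 71.20%


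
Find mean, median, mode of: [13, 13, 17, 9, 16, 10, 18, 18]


Sorted: [9, 10, 13, 13, 16, 17, 18, 18]
Mean = 114/8 = 57/4
Median = 29/2
Freq: {13: 2, 17: 1, 9: 1, 16: 1, 10: 1, 18: 2}
Mode: [13, 18]

Mean=57/4, Median=29/2, Mode=[13, 18]


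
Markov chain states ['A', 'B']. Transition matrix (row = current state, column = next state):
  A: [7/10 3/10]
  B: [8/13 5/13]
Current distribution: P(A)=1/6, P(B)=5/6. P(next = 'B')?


P(next=B) = Σᵢ P(now=i)×P(i→B)
= 1/6×3/10 + 5/6×5/13
= 1/20 + 25/78 = 289/780

P = 289/780 ≈ 0.3705


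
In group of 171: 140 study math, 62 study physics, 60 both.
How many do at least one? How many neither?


|A∪B| = 140+62-60 = 142
Neither = 171-142 = 29

At least one: 142; Neither: 29


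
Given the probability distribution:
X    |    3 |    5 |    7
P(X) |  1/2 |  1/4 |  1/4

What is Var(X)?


E[X] = 9/2
E[X²] = 23
Var(X) = E[X²] - (E[X])² = 23 - 81/4 = 11/4

Var(X) = 11/4 ≈ 2.7500


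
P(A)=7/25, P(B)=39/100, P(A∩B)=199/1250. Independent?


P(A)×P(B) = 273/2500
P(A∩B) = 199/1250
Not equal → NOT independent

No, not independent


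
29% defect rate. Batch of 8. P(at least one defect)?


P(all good) = (71/100)^8 = 645753531245761/10000000000000000
P(≥1 defect) = 9354246468754239/10000000000000000

P = 9354246468754239/10000000000000000 ≈ 93.54%


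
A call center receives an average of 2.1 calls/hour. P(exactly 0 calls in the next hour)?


Poisson(λ=2.1): P(X=0) = e^(-λ)×λ^k/k!
= e^(-2.1) × 2.1^0 / 0!
≈ 0.1224564283 × 1 / 1 ≈ 0.122456

P(X=0) ≈ 0.122456 ≈ 12.25%


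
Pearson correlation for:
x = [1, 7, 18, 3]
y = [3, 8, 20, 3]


n=4, Σx=29, Σy=34, Σxy=428, Σx²=383, Σy²=482
r = (4×428 - 29×34)/√((4×383 - 29²)(4×482 - 34²))
= 726/√(691×772) = 726/√533452 ≈ 726/730.3780 ≈ 0.9940

r ≈ 0.9940


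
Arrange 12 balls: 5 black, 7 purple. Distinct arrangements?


12!/(5!×7!) = 792

792


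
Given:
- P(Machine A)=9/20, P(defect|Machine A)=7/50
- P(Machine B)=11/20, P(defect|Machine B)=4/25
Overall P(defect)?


P(B) = Σ P(B|Aᵢ)×P(Aᵢ)
  7/50×9/20 = 63/1000
  4/25×11/20 = 11/125
Sum = 151/1000

P(defect) = 151/1000 ≈ 15.10%


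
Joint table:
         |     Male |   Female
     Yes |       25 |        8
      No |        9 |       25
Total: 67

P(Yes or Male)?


P(Yes∨Male) = P(Yes) + P(Male) - P(Yes∧Male)
= (33 + 34 - 25)/67 = 42/67

P = 42/67 ≈ 62.69%


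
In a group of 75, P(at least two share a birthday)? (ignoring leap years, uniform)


P(all different) = Π(365-i)/365 for i=0..74
= 0.000280
P(match) = 1 - 0.000280 = 0.999720

P ≈ 0.9997 ≈ 99.97%


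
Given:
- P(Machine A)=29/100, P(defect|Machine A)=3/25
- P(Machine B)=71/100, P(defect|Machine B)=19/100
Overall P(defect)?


P(B) = Σ P(B|Aᵢ)×P(Aᵢ)
  3/25×29/100 = 87/2500
  19/100×71/100 = 1349/10000
Sum = 1697/10000

P(defect) = 1697/10000 ≈ 16.97%


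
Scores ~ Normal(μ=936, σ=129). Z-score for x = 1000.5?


z = (x - μ)/σ = (1000.5 - 936)/129 = 0.5

z = 0.5


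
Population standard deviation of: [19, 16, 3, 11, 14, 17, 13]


Mean = 93/7
  (19-93/7)²=1600/49
  (16-93/7)²=361/49
  (3-93/7)²=5184/49
  (11-93/7)²=256/49
  (14-93/7)²=25/49
  (17-93/7)²=676/49
  (13-93/7)²=4/49
Σ(x-μ)² = 1158/7
σ² = (1158/7)/7 = 1158/49

σ = √(1158/49) ≈ 4.8613


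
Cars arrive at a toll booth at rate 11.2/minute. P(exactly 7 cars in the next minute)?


Poisson(λ=11.2): P(X=7) = e^(-λ)×λ^k/k!
= e^(-11.2) × 11.2^7 / 7!
≈ 1.367419607e-05 × 22106814.0741 / 5040 ≈ 0.059979

P(X=7) ≈ 0.059979 ≈ 6.00%


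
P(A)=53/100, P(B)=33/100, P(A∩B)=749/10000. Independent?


P(A)×P(B) = 1749/10000
P(A∩B) = 749/10000
Not equal → NOT independent

No, not independent


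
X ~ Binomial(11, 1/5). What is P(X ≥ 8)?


P(X ≥ 8) = Σ P(X=i) for i=8..11
P(X=8) = 2112/9765625
P(X=9) = 176/9765625
P(X=10) = 44/48828125
P(X=11) = 1/48828125
Sum = 2297/9765625

P(X ≥ 8) = 2297/9765625 ≈ 0.02%


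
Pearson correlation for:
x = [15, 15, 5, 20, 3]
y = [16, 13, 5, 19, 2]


n=5, Σx=58, Σy=55, Σxy=846, Σx²=884, Σy²=815
r = (5×846 - 58×55)/√((5×884 - 58²)(5×815 - 55²))
= 1040/√(1056×1050) = 1040/√1108800 ≈ 1040/1052.9957 ≈ 0.9877

r ≈ 0.9877


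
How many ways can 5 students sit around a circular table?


Circular arrangements of 5 distinct objects: fix one position to break rotational symmetry.
(n-1)! = 4! = 24

24


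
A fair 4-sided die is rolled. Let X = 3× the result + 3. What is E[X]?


E[die] = (1+4)/2 = 5/2
E[X] = 3×5/2 + 3 = 21/2

E[X] = 21/2


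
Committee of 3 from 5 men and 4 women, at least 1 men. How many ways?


Count by #men:
  1M,2W: C(5,1)×C(4,2)=30
  2M,1W: C(5,2)×C(4,1)=40
  3M,0W: C(5,3)×C(4,0)=10
Total = 80

80


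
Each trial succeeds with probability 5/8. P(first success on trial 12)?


Geometric: P(X=12) = (1-p)^(k-1)×p = (3/8)^11×5/8 = 885735/68719476736

P(X=12) = 885735/68719476736 ≈ 0.00%


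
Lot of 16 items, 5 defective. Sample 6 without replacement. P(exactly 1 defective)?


Hypergeometric: C(5,1)×C(11,5)/C(16,6)
= 5×462/8008 = 15/52

P(X=1) = 15/52 ≈ 28.85%


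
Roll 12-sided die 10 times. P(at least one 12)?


P(no 12)^10 = (11/12)^10 = 25937424601/61917364224
P(≥1) = 1 - 25937424601/61917364224 = 35979939623/61917364224

P = 35979939623/61917364224 ≈ 58.11%


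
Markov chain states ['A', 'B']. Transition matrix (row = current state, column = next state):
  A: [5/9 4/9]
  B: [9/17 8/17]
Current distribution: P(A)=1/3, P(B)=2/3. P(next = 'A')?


P(next=A) = Σᵢ P(now=i)×P(i→A)
= 1/3×5/9 + 2/3×9/17
= 5/27 + 6/17 = 247/459

P = 247/459 ≈ 0.5381


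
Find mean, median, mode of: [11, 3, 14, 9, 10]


Sorted: [3, 9, 10, 11, 14]
Mean = 47/5
Median = 10
Freq: {11: 1, 3: 1, 14: 1, 9: 1, 10: 1}
Mode: No mode

Mean=47/5, Median=10, Mode=No mode


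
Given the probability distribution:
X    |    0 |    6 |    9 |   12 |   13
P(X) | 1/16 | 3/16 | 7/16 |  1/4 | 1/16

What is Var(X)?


E[X] = 71/8
E[X²] = 355/4
Var(X) = E[X²] - (E[X])² = 355/4 - 5041/64 = 639/64

Var(X) = 639/64 ≈ 9.9844


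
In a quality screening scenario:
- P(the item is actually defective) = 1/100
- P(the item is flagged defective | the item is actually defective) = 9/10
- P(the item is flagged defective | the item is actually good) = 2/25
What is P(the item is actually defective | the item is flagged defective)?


Using Bayes' theorem:
P(A|B) = P(B|A)·P(A) / P(B)

P(the item is flagged defective) = 9/10 × 1/100 + 2/25 × 99/100
= 9/1000 + 99/1250 = 441/5000

P(the item is actually defective|the item is flagged defective) = (9/1000) / (441/5000) = 5/49

P(the item is actually defective|the item is flagged defective) = 5/49 ≈ 10.20%


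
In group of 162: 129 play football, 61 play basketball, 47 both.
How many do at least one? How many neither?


|A∪B| = 129+61-47 = 143
Neither = 162-143 = 19

At least one: 143; Neither: 19


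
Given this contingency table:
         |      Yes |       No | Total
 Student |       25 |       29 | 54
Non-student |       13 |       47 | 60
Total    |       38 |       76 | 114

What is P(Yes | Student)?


P(Yes | Student) = 25/(25+29) = 25/54

P(Yes|Student) = 25/54 ≈ 46.30%


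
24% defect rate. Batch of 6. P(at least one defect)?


P(all good) = (19/25)^6 = 47045881/244140625
P(≥1 defect) = 197094744/244140625

P = 197094744/244140625 ≈ 80.73%


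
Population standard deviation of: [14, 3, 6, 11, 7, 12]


Mean = 53/6
  (14-53/6)²=961/36
  (3-53/6)²=1225/36
  (6-53/6)²=289/36
  (11-53/6)²=169/36
  (7-53/6)²=121/36
  (12-53/6)²=361/36
Σ(x-μ)² = 521/6
σ² = (521/6)/6 = 521/36

σ = √(521/36) ≈ 3.8042


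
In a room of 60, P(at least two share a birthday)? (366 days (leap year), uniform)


P(all different) = Π(366-i)/366 for i=0..59
= 0.005966
P(match) = 1 - 0.005966 = 0.994034

P ≈ 0.9940 ≈ 99.40%


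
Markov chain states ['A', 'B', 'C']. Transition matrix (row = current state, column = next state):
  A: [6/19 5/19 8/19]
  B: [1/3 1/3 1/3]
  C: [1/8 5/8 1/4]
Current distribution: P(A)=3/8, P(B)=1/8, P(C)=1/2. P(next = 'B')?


P(next=B) = Σᵢ P(now=i)×P(i→B)
= 3/8×5/19 + 1/8×1/3 + 1/2×5/8
= 15/152 + 1/24 + 5/16 = 413/912

P = 413/912 ≈ 0.4529


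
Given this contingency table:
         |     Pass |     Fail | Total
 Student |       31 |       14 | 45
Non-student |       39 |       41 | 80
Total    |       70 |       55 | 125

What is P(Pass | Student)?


P(Pass | Student) = 31/(31+14) = 31/45

P(Pass|Student) = 31/45 ≈ 68.89%


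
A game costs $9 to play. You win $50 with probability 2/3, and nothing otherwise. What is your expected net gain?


E[gain] = (50-9)×2/3 + (-9)×1/3
= 82/3 - 3 = 73/3

Expected net gain = $73/3 ≈ $24.33


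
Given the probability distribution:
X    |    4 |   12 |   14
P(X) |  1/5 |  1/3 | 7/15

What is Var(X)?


E[X] = 34/3
E[X²] = 428/3
Var(X) = E[X²] - (E[X])² = 428/3 - 1156/9 = 128/9

Var(X) = 128/9 ≈ 14.2222


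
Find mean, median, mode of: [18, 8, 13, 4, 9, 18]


Sorted: [4, 8, 9, 13, 18, 18]
Mean = 70/6 = 35/3
Median = 11
Freq: {18: 2, 8: 1, 13: 1, 4: 1, 9: 1}
Mode: [18]

Mean=35/3, Median=11, Mode=18


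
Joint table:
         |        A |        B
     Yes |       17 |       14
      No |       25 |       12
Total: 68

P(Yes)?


P(Yes) = (17+14)/68 = 31/68

P(Yes) = 31/68 ≈ 45.59%


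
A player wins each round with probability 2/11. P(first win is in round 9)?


Geometric: P(X=9) = (1-p)^(k-1)×p = (9/11)^8×2/11 = 86093442/2357947691

P(X=9) = 86093442/2357947691 ≈ 3.65%


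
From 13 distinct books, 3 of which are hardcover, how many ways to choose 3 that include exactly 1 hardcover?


Choose 1 of the 3 hardcovers and 2 of the other 10 books:
C(3,1)×C(10,2) = 3×45 = 135

135


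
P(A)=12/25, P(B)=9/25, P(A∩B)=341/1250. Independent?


P(A)×P(B) = 108/625
P(A∩B) = 341/1250
Not equal → NOT independent

No, not independent


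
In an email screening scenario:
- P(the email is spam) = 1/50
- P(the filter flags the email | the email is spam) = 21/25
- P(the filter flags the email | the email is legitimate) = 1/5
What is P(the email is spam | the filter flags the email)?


Using Bayes' theorem:
P(A|B) = P(B|A)·P(A) / P(B)

P(the filter flags the email) = 21/25 × 1/50 + 1/5 × 49/50
= 21/1250 + 49/250 = 133/625

P(the email is spam|the filter flags the email) = (21/1250) / (133/625) = 3/38

P(the email is spam|the filter flags the email) = 3/38 ≈ 7.89%


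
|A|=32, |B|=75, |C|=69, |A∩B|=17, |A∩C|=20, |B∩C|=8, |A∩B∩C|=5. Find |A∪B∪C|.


|A∪B∪C| = 32+75+69-17-20-8+5 = 136

|A∪B∪C| = 136


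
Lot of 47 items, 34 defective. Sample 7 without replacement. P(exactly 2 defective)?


Hypergeometric: C(34,2)×C(13,5)/C(47,7)
= 561×1287/62891499 = 21879/1905803

P(X=2) = 21879/1905803 ≈ 1.15%


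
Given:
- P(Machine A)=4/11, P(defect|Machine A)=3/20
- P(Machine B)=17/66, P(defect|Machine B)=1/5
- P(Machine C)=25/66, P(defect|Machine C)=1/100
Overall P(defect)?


P(B) = Σ P(B|Aᵢ)×P(Aᵢ)
  3/20×4/11 = 3/55
  1/5×17/66 = 17/330
  1/100×25/66 = 1/264
Sum = 29/264

P(defect) = 29/264 ≈ 10.98%


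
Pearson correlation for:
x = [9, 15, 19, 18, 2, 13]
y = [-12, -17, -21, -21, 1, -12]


n=6, Σx=76, Σy=-82, Σxy=-1294, Σx²=1164, Σy²=1460
r = (6×(-1294) - 76×(-82))/√((6×1164 - 76²)(6×1460 - (-82)²))
= -1532/√(1208×2036) = -1532/√2459488 ≈ -1532/1568.2755 ≈ -0.9769

r ≈ -0.9769


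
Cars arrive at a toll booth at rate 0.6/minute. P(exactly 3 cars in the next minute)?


Poisson(λ=0.6): P(X=3) = e^(-λ)×λ^k/k!
= e^(-0.6) × 0.6^3 / 3!
≈ 0.5488116361 × 0.216 / 6 ≈ 0.019757

P(X=3) ≈ 0.019757 ≈ 1.98%


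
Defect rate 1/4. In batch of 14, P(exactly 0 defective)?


Binomial: P(X=0) = C(14,0)×p^0×(1-p)^14
= 1 × 1 × 4782969/268435456 = 4782969/268435456

P(X=0) = 4782969/268435456 ≈ 1.78%


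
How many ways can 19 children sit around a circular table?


Circular arrangements of 19 distinct objects: fix one position to break rotational symmetry.
(n-1)! = 18! = 6402373705728000

6402373705728000


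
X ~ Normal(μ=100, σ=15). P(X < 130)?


z = (130-100)/15 = 2.0
P(Z < 2.0) = 0.9772

P(X < 130) ≈ 0.9772


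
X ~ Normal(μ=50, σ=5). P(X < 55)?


z = (55-50)/5 = 1.0
P(Z < 1.0) = 0.8413

P(X < 55) ≈ 0.8413


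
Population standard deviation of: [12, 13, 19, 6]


Mean = 50/4 = 25/2
  (12-25/2)²=1/4
  (13-25/2)²=1/4
  (19-25/2)²=169/4
  (6-25/2)²=169/4
Σ(x-μ)² = 85
σ² = 85/4

σ = √(85/4) ≈ 4.6098


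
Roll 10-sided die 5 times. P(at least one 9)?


P(no 9)^5 = (9/10)^5 = 59049/100000
P(≥1) = 1 - 59049/100000 = 40951/100000

P = 40951/100000 ≈ 40.95%


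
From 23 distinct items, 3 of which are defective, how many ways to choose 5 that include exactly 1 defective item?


Choose 1 of the 3 defective items and 4 of the other 20 items:
C(3,1)×C(20,4) = 3×4845 = 14535

14535


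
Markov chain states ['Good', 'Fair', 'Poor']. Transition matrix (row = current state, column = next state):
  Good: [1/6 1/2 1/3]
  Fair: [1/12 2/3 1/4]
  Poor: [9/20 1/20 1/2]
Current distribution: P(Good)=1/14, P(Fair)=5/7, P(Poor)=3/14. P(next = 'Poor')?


P(next=Poor) = Σᵢ P(now=i)×P(i→Poor)
= 1/14×1/3 + 5/7×1/4 + 3/14×1/2
= 1/42 + 5/28 + 3/28 = 13/42

P = 13/42 ≈ 0.3095


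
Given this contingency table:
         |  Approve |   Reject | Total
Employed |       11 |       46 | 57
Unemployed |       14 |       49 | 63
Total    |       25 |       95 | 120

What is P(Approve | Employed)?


P(Approve | Employed) = 11/(11+46) = 11/57

P(Approve|Employed) = 11/57 ≈ 19.30%


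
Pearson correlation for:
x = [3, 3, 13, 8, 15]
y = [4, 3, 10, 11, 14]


n=5, Σx=42, Σy=42, Σxy=449, Σx²=476, Σy²=442
r = (5×449 - 42×42)/√((5×476 - 42²)(5×442 - 42²))
= 481/√(616×446) = 481/√274736 ≈ 481/524.1526 ≈ 0.9177

r ≈ 0.9177


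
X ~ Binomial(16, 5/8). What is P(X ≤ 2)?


P(X ≤ 2) = Σ P(X=i) for i=0..2
P(X=0) = 43046721/281474976710656
P(X=1) = 71744535/17592186044416
P(X=2) = 1793613375/35184372088832
Sum = 15539866281/281474976710656

P(X ≤ 2) = 15539866281/281474976710656 ≈ 0.01%


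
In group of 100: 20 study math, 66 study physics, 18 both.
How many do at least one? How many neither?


|A∪B| = 20+66-18 = 68
Neither = 100-68 = 32

At least one: 68; Neither: 32


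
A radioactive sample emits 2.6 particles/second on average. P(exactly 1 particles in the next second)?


Poisson(λ=2.6): P(X=1) = e^(-λ)×λ^k/k!
= e^(-2.6) × 2.6^1 / 1!
≈ 0.07427357821 × 2.6 / 1 ≈ 0.193111

P(X=1) ≈ 0.193111 ≈ 19.31%


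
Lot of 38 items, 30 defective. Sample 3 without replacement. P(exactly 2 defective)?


Hypergeometric: C(30,2)×C(8,1)/C(38,3)
= 435×8/8436 = 290/703

P(X=2) = 290/703 ≈ 41.25%


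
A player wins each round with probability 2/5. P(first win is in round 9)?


Geometric: P(X=9) = (1-p)^(k-1)×p = (3/5)^8×2/5 = 13122/1953125

P(X=9) = 13122/1953125 ≈ 0.67%


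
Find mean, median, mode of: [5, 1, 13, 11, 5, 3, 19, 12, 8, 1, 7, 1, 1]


Sorted: [1, 1, 1, 1, 3, 5, 5, 7, 8, 11, 12, 13, 19]
Mean = 87/13
Median = 5
Freq: {5: 2, 1: 4, 13: 1, 11: 1, 3: 1, 19: 1, 12: 1, 8: 1, 7: 1}
Mode: [1]

Mean=87/13, Median=5, Mode=1


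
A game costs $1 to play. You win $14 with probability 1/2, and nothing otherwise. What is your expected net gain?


E[gain] = (14-1)×1/2 + (-1)×1/2
= 13/2 - 1/2 = 6

Expected net gain = $6 ≈ $6.00


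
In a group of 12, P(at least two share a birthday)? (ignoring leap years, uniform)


P(all different) = Π(365-i)/365 for i=0..11
= 0.832975
P(match) = 1 - 0.832975 = 0.167025

P ≈ 0.1670 ≈ 16.70%


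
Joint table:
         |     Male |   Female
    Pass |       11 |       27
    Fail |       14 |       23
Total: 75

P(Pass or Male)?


P(Pass∨Male) = P(Pass) + P(Male) - P(Pass∧Male)
= (38 + 25 - 11)/75 = 52/75

P = 52/75 ≈ 69.33%


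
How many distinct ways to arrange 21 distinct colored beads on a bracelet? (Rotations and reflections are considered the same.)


Free circular arrangements: rotations and reflections both identified.
(n-1)!/2 = 20!/2 = 2432902008176640000/2 = 1216451004088320000

1216451004088320000


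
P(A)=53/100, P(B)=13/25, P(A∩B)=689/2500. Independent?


P(A)×P(B) = 689/2500
P(A∩B) = 689/2500
Equal ✓ → Independent

Yes, independent


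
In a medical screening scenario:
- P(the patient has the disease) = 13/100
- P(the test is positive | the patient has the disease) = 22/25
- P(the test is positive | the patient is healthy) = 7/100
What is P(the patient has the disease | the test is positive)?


Using Bayes' theorem:
P(A|B) = P(B|A)·P(A) / P(B)

P(the test is positive) = 22/25 × 13/100 + 7/100 × 87/100
= 143/1250 + 609/10000 = 1753/10000

P(the patient has the disease|the test is positive) = (143/1250) / (1753/10000) = 1144/1753

P(the patient has the disease|the test is positive) = 1144/1753 ≈ 65.26%


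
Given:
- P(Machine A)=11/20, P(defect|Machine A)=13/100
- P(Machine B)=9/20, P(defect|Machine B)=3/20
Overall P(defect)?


P(B) = Σ P(B|Aᵢ)×P(Aᵢ)
  13/100×11/20 = 143/2000
  3/20×9/20 = 27/400
Sum = 139/1000

P(defect) = 139/1000 ≈ 13.90%


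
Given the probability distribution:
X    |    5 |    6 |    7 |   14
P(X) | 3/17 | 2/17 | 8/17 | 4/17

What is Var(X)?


E[X] = 139/17
E[X²] = 1323/17
Var(X) = E[X²] - (E[X])² = 1323/17 - 19321/289 = 3170/289

Var(X) = 3170/289 ≈ 10.9689


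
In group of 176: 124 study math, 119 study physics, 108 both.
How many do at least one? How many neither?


|A∪B| = 124+119-108 = 135
Neither = 176-135 = 41

At least one: 135; Neither: 41


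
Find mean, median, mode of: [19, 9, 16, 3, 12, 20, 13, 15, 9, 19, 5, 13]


Sorted: [3, 5, 9, 9, 12, 13, 13, 15, 16, 19, 19, 20]
Mean = 153/12 = 51/4
Median = 13
Freq: {19: 2, 9: 2, 16: 1, 3: 1, 12: 1, 20: 1, 13: 2, 15: 1, 5: 1}
Mode: [9, 13, 19]

Mean=51/4, Median=13, Mode=[9, 13, 19]


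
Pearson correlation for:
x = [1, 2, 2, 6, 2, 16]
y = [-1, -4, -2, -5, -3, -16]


n=6, Σx=29, Σy=-31, Σxy=-305, Σx²=305, Σy²=311
r = (6×(-305) - 29×(-31))/√((6×305 - 29²)(6×311 - (-31)²))
= -931/√(989×905) = -931/√895045 ≈ -931/946.0682 ≈ -0.9841

r ≈ -0.9841


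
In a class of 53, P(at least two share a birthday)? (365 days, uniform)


P(all different) = Π(365-i)/365 for i=0..52
= 0.018862
P(match) = 1 - 0.018862 = 0.981138

P ≈ 0.9811 ≈ 98.11%


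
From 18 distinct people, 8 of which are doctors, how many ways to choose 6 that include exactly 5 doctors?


Choose 5 of the 8 doctors and 1 of the other 10 people:
C(8,5)×C(10,1) = 56×10 = 560

560


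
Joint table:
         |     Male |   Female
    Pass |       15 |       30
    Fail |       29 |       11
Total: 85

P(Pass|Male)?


P(Pass|Male) = 15/(15+29) = 15/44

P = 15/44 ≈ 34.09%


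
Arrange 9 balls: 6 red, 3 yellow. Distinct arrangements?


9!/(6!×3!) = 84

84


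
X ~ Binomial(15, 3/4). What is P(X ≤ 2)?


P(X ≤ 2) = Σ P(X=i) for i=0..2
P(X=0) = 1/1073741824
P(X=1) = 45/1073741824
P(X=2) = 945/1073741824
Sum = 991/1073741824

P(X ≤ 2) = 991/1073741824 ≈ 0.00%


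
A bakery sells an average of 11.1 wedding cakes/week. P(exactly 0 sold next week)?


Poisson(λ=11.1): P(X=0) = e^(-λ)×λ^k/k!
= e^(-11.1) × 11.1^0 / 0!
≈ 1.511232382e-05 × 1 / 1 ≈ 0.000015

P(X=0) ≈ 0.000015 ≈ 0.00%


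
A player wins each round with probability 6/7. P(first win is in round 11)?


Geometric: P(X=11) = (1-p)^(k-1)×p = (1/7)^10×6/7 = 6/1977326743

P(X=11) = 6/1977326743 ≈ 0.00%


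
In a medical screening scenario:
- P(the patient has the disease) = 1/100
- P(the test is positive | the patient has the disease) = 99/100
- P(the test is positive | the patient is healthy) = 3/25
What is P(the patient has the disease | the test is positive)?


Using Bayes' theorem:
P(A|B) = P(B|A)·P(A) / P(B)

P(the test is positive) = 99/100 × 1/100 + 3/25 × 99/100
= 99/10000 + 297/2500 = 1287/10000

P(the patient has the disease|the test is positive) = (99/10000) / (1287/10000) = 1/13

P(the patient has the disease|the test is positive) = 1/13 ≈ 7.69%


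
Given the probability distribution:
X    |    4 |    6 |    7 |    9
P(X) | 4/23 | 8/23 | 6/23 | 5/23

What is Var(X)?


E[X] = 151/23
E[X²] = 1051/23
Var(X) = E[X²] - (E[X])² = 1051/23 - 22801/529 = 1372/529

Var(X) = 1372/529 ≈ 2.5936


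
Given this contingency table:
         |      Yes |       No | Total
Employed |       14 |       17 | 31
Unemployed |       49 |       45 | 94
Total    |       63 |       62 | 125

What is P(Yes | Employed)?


P(Yes | Employed) = 14/(14+17) = 14/31

P(Yes|Employed) = 14/31 ≈ 45.16%


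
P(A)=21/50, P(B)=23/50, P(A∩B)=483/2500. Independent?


P(A)×P(B) = 483/2500
P(A∩B) = 483/2500
Equal ✓ → Independent

Yes, independent


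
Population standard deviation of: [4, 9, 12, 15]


Mean = 40/4 = 10
  (4-10)²=36
  (9-10)²=1
  (12-10)²=4
  (15-10)²=25
Σ(x-μ)² = 66
σ² = 66/4 = 33/2

σ = √(33/2) ≈ 4.0620


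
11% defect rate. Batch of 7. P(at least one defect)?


P(all good) = (89/100)^7 = 44231334895529/100000000000000
P(≥1 defect) = 55768665104471/100000000000000

P = 55768665104471/100000000000000 ≈ 55.77%


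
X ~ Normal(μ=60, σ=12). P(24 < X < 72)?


z₁=(24-60)/12=-3.0, z₂=(72-60)/12=1.0
P = Φ(1.0) - Φ(-3.0) = 0.841345 - 0.001350 = 0.839995 ≈ 0.8400

P(24 < X < 72) ≈ 0.8400


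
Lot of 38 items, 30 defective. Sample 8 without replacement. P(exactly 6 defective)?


Hypergeometric: C(30,6)×C(8,2)/C(38,8)
= 593775×28/48903492 = 1385475/4075291

P(X=6) = 1385475/4075291 ≈ 34.00%


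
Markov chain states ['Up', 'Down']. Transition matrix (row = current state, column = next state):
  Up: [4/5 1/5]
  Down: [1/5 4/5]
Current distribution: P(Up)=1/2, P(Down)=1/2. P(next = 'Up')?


P(next=Up) = Σᵢ P(now=i)×P(i→Up)
= 1/2×4/5 + 1/2×1/5
= 2/5 + 1/10 = 1/2

P = 1/2 ≈ 0.5000


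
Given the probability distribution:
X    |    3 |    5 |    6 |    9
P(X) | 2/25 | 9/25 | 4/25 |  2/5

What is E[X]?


E[X] = Σ x·P(X=x)
= (3)×(2/25) + (5)×(9/25) + (6)×(4/25) + (9)×(2/5)
= 33/5

E[X] = 33/5


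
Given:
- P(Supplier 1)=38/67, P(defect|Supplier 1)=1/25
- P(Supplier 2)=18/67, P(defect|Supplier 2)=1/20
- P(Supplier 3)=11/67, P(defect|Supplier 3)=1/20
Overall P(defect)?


P(B) = Σ P(B|Aᵢ)×P(Aᵢ)
  1/25×38/67 = 38/1675
  1/20×18/67 = 9/670
  1/20×11/67 = 11/1340
Sum = 297/6700

P(defect) = 297/6700 ≈ 4.43%


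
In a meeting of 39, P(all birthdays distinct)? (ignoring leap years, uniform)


P(all different) = Π(365-i)/365 for i=0..38
= (365/365)×(364/365)×...×(327/365)
= 0.121780

P ≈ 0.1218 ≈ 12.18%


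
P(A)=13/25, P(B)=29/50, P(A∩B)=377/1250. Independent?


P(A)×P(B) = 377/1250
P(A∩B) = 377/1250
Equal ✓ → Independent

Yes, independent


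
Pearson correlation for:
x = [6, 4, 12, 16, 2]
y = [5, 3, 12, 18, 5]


n=5, Σx=40, Σy=43, Σxy=484, Σx²=456, Σy²=527
r = (5×484 - 40×43)/√((5×456 - 40²)(5×527 - 43²))
= 700/√(680×786) = 700/√534480 ≈ 700/731.0814 ≈ 0.9575

r ≈ 0.9575


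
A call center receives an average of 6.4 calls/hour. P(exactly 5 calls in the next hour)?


Poisson(λ=6.4): P(X=5) = e^(-λ)×λ^k/k!
= e^(-6.4) × 6.4^5 / 5!
≈ 0.001661557273 × 10737.41824 / 120 ≈ 0.148674

P(X=5) ≈ 0.148674 ≈ 14.87%


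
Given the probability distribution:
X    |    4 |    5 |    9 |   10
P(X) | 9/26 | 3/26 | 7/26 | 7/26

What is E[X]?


E[X] = Σ x·P(X=x)
= (4)×(9/26) + (5)×(3/26) + (9)×(7/26) + (10)×(7/26)
= 92/13

E[X] = 92/13


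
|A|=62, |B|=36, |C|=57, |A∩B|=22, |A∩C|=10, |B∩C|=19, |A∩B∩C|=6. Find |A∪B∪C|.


|A∪B∪C| = 62+36+57-22-10-19+6 = 110

|A∪B∪C| = 110


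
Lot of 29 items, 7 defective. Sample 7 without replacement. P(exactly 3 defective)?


Hypergeometric: C(7,3)×C(22,4)/C(29,7)
= 35×7315/1560780 = 51205/312156

P(X=3) = 51205/312156 ≈ 16.40%


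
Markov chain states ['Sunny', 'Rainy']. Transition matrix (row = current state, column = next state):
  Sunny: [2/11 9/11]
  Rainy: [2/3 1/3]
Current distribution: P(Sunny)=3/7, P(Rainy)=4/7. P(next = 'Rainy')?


P(next=Rainy) = Σᵢ P(now=i)×P(i→Rainy)
= 3/7×9/11 + 4/7×1/3
= 27/77 + 4/21 = 125/231

P = 125/231 ≈ 0.5411


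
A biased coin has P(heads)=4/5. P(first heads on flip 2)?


Geometric: P(X=2) = (1-p)^(k-1)×p = (1/5)^1×4/5 = 4/25

P(X=2) = 4/25 ≈ 16.00%


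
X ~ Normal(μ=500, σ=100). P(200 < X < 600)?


z₁=(200-500)/100=-3.0, z₂=(600-500)/100=1.0
P = Φ(1.0) - Φ(-3.0) = 0.841345 - 0.001350 = 0.839995 ≈ 0.8400

P(200 < X < 600) ≈ 0.8400


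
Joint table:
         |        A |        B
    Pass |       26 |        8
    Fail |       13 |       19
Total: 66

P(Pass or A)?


P(Pass∨A) = P(Pass) + P(A) - P(Pass∧A)
= (34 + 39 - 26)/66 = 47/66

P = 47/66 ≈ 71.21%


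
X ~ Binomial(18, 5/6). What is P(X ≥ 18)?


P(X ≥ 18) = Σ P(X=i) for i=18..18
P(X=18) = 3814697265625/101559956668416
Sum = 3814697265625/101559956668416

P(X ≥ 18) = 3814697265625/101559956668416 ≈ 3.76%


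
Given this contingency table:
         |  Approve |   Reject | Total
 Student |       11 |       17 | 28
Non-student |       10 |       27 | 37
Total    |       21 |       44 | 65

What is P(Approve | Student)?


P(Approve | Student) = 11/(11+17) = 11/28

P(Approve|Student) = 11/28 ≈ 39.29%


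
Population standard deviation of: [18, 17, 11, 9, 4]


Mean = 59/5
  (18-59/5)²=961/25
  (17-59/5)²=676/25
  (11-59/5)²=16/25
  (9-59/5)²=196/25
  (4-59/5)²=1521/25
Σ(x-μ)² = 674/5
σ² = (674/5)/5 = 674/25

σ = √(674/25) ≈ 5.1923


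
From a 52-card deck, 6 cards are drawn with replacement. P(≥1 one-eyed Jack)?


P(not a one-eyed Jack) = 50/52 = 25/26
P(none in 6 draws) = (25/26)^6 = 244140625/308915776
P(≥1 one-eyed Jack) = 1 - 244140625/308915776 = 64775151/308915776

P = 64775151/308915776 ≈ 20.97%


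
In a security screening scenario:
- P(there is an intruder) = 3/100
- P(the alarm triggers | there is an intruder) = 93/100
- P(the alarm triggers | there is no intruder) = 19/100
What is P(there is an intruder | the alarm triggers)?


Using Bayes' theorem:
P(A|B) = P(B|A)·P(A) / P(B)

P(the alarm triggers) = 93/100 × 3/100 + 19/100 × 97/100
= 279/10000 + 1843/10000 = 1061/5000

P(there is an intruder|the alarm triggers) = (279/10000) / (1061/5000) = 279/2122

P(there is an intruder|the alarm triggers) = 279/2122 ≈ 13.15%


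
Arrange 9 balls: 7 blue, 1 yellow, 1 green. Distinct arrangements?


9!/(7!×1!×1!) = 72

72


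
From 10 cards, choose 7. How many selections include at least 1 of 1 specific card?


Complement: C(10,7) - C(9,7) = 120 - 36 = 84

84


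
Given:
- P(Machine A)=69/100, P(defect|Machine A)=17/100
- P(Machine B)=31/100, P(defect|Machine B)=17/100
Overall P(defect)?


P(B) = Σ P(B|Aᵢ)×P(Aᵢ)
  17/100×69/100 = 1173/10000
  17/100×31/100 = 527/10000
Sum = 17/100

P(defect) = 17/100 ≈ 17.00%


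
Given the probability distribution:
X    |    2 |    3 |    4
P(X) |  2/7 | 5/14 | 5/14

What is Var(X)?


E[X] = 43/14
E[X²] = 141/14
Var(X) = E[X²] - (E[X])² = 141/14 - 1849/196 = 125/196

Var(X) = 125/196 ≈ 0.6378
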